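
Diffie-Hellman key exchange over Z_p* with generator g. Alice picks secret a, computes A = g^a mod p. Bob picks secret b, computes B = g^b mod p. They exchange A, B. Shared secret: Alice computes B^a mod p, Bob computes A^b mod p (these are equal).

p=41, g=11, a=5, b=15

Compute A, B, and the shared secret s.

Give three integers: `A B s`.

A = 11^5 mod 41  (bits of 5 = 101)
  bit 0 = 1: r = r^2 * 11 mod 41 = 1^2 * 11 = 1*11 = 11
  bit 1 = 0: r = r^2 mod 41 = 11^2 = 39
  bit 2 = 1: r = r^2 * 11 mod 41 = 39^2 * 11 = 4*11 = 3
  -> A = 3
B = 11^15 mod 41  (bits of 15 = 1111)
  bit 0 = 1: r = r^2 * 11 mod 41 = 1^2 * 11 = 1*11 = 11
  bit 1 = 1: r = r^2 * 11 mod 41 = 11^2 * 11 = 39*11 = 19
  bit 2 = 1: r = r^2 * 11 mod 41 = 19^2 * 11 = 33*11 = 35
  bit 3 = 1: r = r^2 * 11 mod 41 = 35^2 * 11 = 36*11 = 27
  -> B = 27
s = B^a = 27^5 mod 41  (bits of 5 = 101)
  bit 0 = 1: r = r^2 * 27 mod 41 = 1^2 * 27 = 1*27 = 27
  bit 1 = 0: r = r^2 mod 41 = 27^2 = 32
  bit 2 = 1: r = r^2 * 27 mod 41 = 32^2 * 27 = 40*27 = 14
  -> s = B^a = 14

Answer: 3 27 14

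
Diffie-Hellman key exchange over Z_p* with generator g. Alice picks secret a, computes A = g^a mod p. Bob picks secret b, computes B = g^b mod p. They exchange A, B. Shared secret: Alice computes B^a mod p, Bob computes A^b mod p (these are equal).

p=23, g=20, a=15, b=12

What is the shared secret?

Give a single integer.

A = 20^15 mod 23  (bits of 15 = 1111)
  bit 0 = 1: r = r^2 * 20 mod 23 = 1^2 * 20 = 1*20 = 20
  bit 1 = 1: r = r^2 * 20 mod 23 = 20^2 * 20 = 9*20 = 19
  bit 2 = 1: r = r^2 * 20 mod 23 = 19^2 * 20 = 16*20 = 21
  bit 3 = 1: r = r^2 * 20 mod 23 = 21^2 * 20 = 4*20 = 11
  -> A = 11
B = 20^12 mod 23  (bits of 12 = 1100)
  bit 0 = 1: r = r^2 * 20 mod 23 = 1^2 * 20 = 1*20 = 20
  bit 1 = 1: r = r^2 * 20 mod 23 = 20^2 * 20 = 9*20 = 19
  bit 2 = 0: r = r^2 mod 23 = 19^2 = 16
  bit 3 = 0: r = r^2 mod 23 = 16^2 = 3
  -> B = 3
s = B^a = 3^15 mod 23  (bits of 15 = 1111)
  bit 0 = 1: r = r^2 * 3 mod 23 = 1^2 * 3 = 1*3 = 3
  bit 1 = 1: r = r^2 * 3 mod 23 = 3^2 * 3 = 9*3 = 4
  bit 2 = 1: r = r^2 * 3 mod 23 = 4^2 * 3 = 16*3 = 2
  bit 3 = 1: r = r^2 * 3 mod 23 = 2^2 * 3 = 4*3 = 12
  -> s = B^a = 12

Answer: 12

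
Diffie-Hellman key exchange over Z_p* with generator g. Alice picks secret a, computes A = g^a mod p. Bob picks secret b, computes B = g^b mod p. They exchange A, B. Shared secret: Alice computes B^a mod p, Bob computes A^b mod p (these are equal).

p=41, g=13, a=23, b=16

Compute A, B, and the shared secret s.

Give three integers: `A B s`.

A = 13^23 mod 41  (bits of 23 = 10111)
  bit 0 = 1: r = r^2 * 13 mod 41 = 1^2 * 13 = 1*13 = 13
  bit 1 = 0: r = r^2 mod 41 = 13^2 = 5
  bit 2 = 1: r = r^2 * 13 mod 41 = 5^2 * 13 = 25*13 = 38
  bit 3 = 1: r = r^2 * 13 mod 41 = 38^2 * 13 = 9*13 = 35
  bit 4 = 1: r = r^2 * 13 mod 41 = 35^2 * 13 = 36*13 = 17
  -> A = 17
B = 13^16 mod 41  (bits of 16 = 10000)
  bit 0 = 1: r = r^2 * 13 mod 41 = 1^2 * 13 = 1*13 = 13
  bit 1 = 0: r = r^2 mod 41 = 13^2 = 5
  bit 2 = 0: r = r^2 mod 41 = 5^2 = 25
  bit 3 = 0: r = r^2 mod 41 = 25^2 = 10
  bit 4 = 0: r = r^2 mod 41 = 10^2 = 18
  -> B = 18
s = B^a = 18^23 mod 41  (bits of 23 = 10111)
  bit 0 = 1: r = r^2 * 18 mod 41 = 1^2 * 18 = 1*18 = 18
  bit 1 = 0: r = r^2 mod 41 = 18^2 = 37
  bit 2 = 1: r = r^2 * 18 mod 41 = 37^2 * 18 = 16*18 = 1
  bit 3 = 1: r = r^2 * 18 mod 41 = 1^2 * 18 = 1*18 = 18
  bit 4 = 1: r = r^2 * 18 mod 41 = 18^2 * 18 = 37*18 = 10
  -> s = B^a = 10

Answer: 17 18 10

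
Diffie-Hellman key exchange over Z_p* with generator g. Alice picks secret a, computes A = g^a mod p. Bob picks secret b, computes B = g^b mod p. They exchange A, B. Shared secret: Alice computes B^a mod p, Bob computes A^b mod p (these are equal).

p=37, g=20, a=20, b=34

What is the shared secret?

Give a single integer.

A = 20^20 mod 37  (bits of 20 = 10100)
  bit 0 = 1: r = r^2 * 20 mod 37 = 1^2 * 20 = 1*20 = 20
  bit 1 = 0: r = r^2 mod 37 = 20^2 = 30
  bit 2 = 1: r = r^2 * 20 mod 37 = 30^2 * 20 = 12*20 = 18
  bit 3 = 0: r = r^2 mod 37 = 18^2 = 28
  bit 4 = 0: r = r^2 mod 37 = 28^2 = 7
  -> A = 7
B = 20^34 mod 37  (bits of 34 = 100010)
  bit 0 = 1: r = r^2 * 20 mod 37 = 1^2 * 20 = 1*20 = 20
  bit 1 = 0: r = r^2 mod 37 = 20^2 = 30
  bit 2 = 0: r = r^2 mod 37 = 30^2 = 12
  bit 3 = 0: r = r^2 mod 37 = 12^2 = 33
  bit 4 = 1: r = r^2 * 20 mod 37 = 33^2 * 20 = 16*20 = 24
  bit 5 = 0: r = r^2 mod 37 = 24^2 = 21
  -> B = 21
s = B^a = 21^20 mod 37  (bits of 20 = 10100)
  bit 0 = 1: r = r^2 * 21 mod 37 = 1^2 * 21 = 1*21 = 21
  bit 1 = 0: r = r^2 mod 37 = 21^2 = 34
  bit 2 = 1: r = r^2 * 21 mod 37 = 34^2 * 21 = 9*21 = 4
  bit 3 = 0: r = r^2 mod 37 = 4^2 = 16
  bit 4 = 0: r = r^2 mod 37 = 16^2 = 34
  -> s = B^a = 34

Answer: 34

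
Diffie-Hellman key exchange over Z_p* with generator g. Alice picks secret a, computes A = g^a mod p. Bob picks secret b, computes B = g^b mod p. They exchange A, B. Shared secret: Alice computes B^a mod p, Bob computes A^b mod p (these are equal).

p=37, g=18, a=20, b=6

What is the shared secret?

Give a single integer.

Answer: 10

Derivation:
A = 18^20 mod 37  (bits of 20 = 10100)
  bit 0 = 1: r = r^2 * 18 mod 37 = 1^2 * 18 = 1*18 = 18
  bit 1 = 0: r = r^2 mod 37 = 18^2 = 28
  bit 2 = 1: r = r^2 * 18 mod 37 = 28^2 * 18 = 7*18 = 15
  bit 3 = 0: r = r^2 mod 37 = 15^2 = 3
  bit 4 = 0: r = r^2 mod 37 = 3^2 = 9
  -> A = 9
B = 18^6 mod 37  (bits of 6 = 110)
  bit 0 = 1: r = r^2 * 18 mod 37 = 1^2 * 18 = 1*18 = 18
  bit 1 = 1: r = r^2 * 18 mod 37 = 18^2 * 18 = 28*18 = 23
  bit 2 = 0: r = r^2 mod 37 = 23^2 = 11
  -> B = 11
s = B^a = 11^20 mod 37  (bits of 20 = 10100)
  bit 0 = 1: r = r^2 * 11 mod 37 = 1^2 * 11 = 1*11 = 11
  bit 1 = 0: r = r^2 mod 37 = 11^2 = 10
  bit 2 = 1: r = r^2 * 11 mod 37 = 10^2 * 11 = 26*11 = 27
  bit 3 = 0: r = r^2 mod 37 = 27^2 = 26
  bit 4 = 0: r = r^2 mod 37 = 26^2 = 10
  -> s = B^a = 10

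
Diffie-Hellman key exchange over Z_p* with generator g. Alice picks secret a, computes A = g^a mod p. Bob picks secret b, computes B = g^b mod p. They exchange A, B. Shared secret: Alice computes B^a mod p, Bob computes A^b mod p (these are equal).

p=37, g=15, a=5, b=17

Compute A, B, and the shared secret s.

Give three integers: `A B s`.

Answer: 24 32 20

Derivation:
A = 15^5 mod 37  (bits of 5 = 101)
  bit 0 = 1: r = r^2 * 15 mod 37 = 1^2 * 15 = 1*15 = 15
  bit 1 = 0: r = r^2 mod 37 = 15^2 = 3
  bit 2 = 1: r = r^2 * 15 mod 37 = 3^2 * 15 = 9*15 = 24
  -> A = 24
B = 15^17 mod 37  (bits of 17 = 10001)
  bit 0 = 1: r = r^2 * 15 mod 37 = 1^2 * 15 = 1*15 = 15
  bit 1 = 0: r = r^2 mod 37 = 15^2 = 3
  bit 2 = 0: r = r^2 mod 37 = 3^2 = 9
  bit 3 = 0: r = r^2 mod 37 = 9^2 = 7
  bit 4 = 1: r = r^2 * 15 mod 37 = 7^2 * 15 = 12*15 = 32
  -> B = 32
s = B^a = 32^5 mod 37  (bits of 5 = 101)
  bit 0 = 1: r = r^2 * 32 mod 37 = 1^2 * 32 = 1*32 = 32
  bit 1 = 0: r = r^2 mod 37 = 32^2 = 25
  bit 2 = 1: r = r^2 * 32 mod 37 = 25^2 * 32 = 33*32 = 20
  -> s = B^a = 20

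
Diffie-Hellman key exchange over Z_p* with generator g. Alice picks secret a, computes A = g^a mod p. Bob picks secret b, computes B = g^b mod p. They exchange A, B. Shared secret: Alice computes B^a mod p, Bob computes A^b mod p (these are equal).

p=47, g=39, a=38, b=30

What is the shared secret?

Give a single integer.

A = 39^38 mod 47  (bits of 38 = 100110)
  bit 0 = 1: r = r^2 * 39 mod 47 = 1^2 * 39 = 1*39 = 39
  bit 1 = 0: r = r^2 mod 47 = 39^2 = 17
  bit 2 = 0: r = r^2 mod 47 = 17^2 = 7
  bit 3 = 1: r = r^2 * 39 mod 47 = 7^2 * 39 = 2*39 = 31
  bit 4 = 1: r = r^2 * 39 mod 47 = 31^2 * 39 = 21*39 = 20
  bit 5 = 0: r = r^2 mod 47 = 20^2 = 24
  -> A = 24
B = 39^30 mod 47  (bits of 30 = 11110)
  bit 0 = 1: r = r^2 * 39 mod 47 = 1^2 * 39 = 1*39 = 39
  bit 1 = 1: r = r^2 * 39 mod 47 = 39^2 * 39 = 17*39 = 5
  bit 2 = 1: r = r^2 * 39 mod 47 = 5^2 * 39 = 25*39 = 35
  bit 3 = 1: r = r^2 * 39 mod 47 = 35^2 * 39 = 3*39 = 23
  bit 4 = 0: r = r^2 mod 47 = 23^2 = 12
  -> B = 12
s = B^a = 12^38 mod 47  (bits of 38 = 100110)
  bit 0 = 1: r = r^2 * 12 mod 47 = 1^2 * 12 = 1*12 = 12
  bit 1 = 0: r = r^2 mod 47 = 12^2 = 3
  bit 2 = 0: r = r^2 mod 47 = 3^2 = 9
  bit 3 = 1: r = r^2 * 12 mod 47 = 9^2 * 12 = 34*12 = 32
  bit 4 = 1: r = r^2 * 12 mod 47 = 32^2 * 12 = 37*12 = 21
  bit 5 = 0: r = r^2 mod 47 = 21^2 = 18
  -> s = B^a = 18

Answer: 18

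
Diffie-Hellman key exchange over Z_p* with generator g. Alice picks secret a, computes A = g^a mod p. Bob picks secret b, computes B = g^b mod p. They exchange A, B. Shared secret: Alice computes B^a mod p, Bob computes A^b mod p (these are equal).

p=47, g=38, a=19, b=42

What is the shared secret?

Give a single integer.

Answer: 37

Derivation:
A = 38^19 mod 47  (bits of 19 = 10011)
  bit 0 = 1: r = r^2 * 38 mod 47 = 1^2 * 38 = 1*38 = 38
  bit 1 = 0: r = r^2 mod 47 = 38^2 = 34
  bit 2 = 0: r = r^2 mod 47 = 34^2 = 28
  bit 3 = 1: r = r^2 * 38 mod 47 = 28^2 * 38 = 32*38 = 41
  bit 4 = 1: r = r^2 * 38 mod 47 = 41^2 * 38 = 36*38 = 5
  -> A = 5
B = 38^42 mod 47  (bits of 42 = 101010)
  bit 0 = 1: r = r^2 * 38 mod 47 = 1^2 * 38 = 1*38 = 38
  bit 1 = 0: r = r^2 mod 47 = 38^2 = 34
  bit 2 = 1: r = r^2 * 38 mod 47 = 34^2 * 38 = 28*38 = 30
  bit 3 = 0: r = r^2 mod 47 = 30^2 = 7
  bit 4 = 1: r = r^2 * 38 mod 47 = 7^2 * 38 = 2*38 = 29
  bit 5 = 0: r = r^2 mod 47 = 29^2 = 42
  -> B = 42
s = B^a = 42^19 mod 47  (bits of 19 = 10011)
  bit 0 = 1: r = r^2 * 42 mod 47 = 1^2 * 42 = 1*42 = 42
  bit 1 = 0: r = r^2 mod 47 = 42^2 = 25
  bit 2 = 0: r = r^2 mod 47 = 25^2 = 14
  bit 3 = 1: r = r^2 * 42 mod 47 = 14^2 * 42 = 8*42 = 7
  bit 4 = 1: r = r^2 * 42 mod 47 = 7^2 * 42 = 2*42 = 37
  -> s = B^a = 37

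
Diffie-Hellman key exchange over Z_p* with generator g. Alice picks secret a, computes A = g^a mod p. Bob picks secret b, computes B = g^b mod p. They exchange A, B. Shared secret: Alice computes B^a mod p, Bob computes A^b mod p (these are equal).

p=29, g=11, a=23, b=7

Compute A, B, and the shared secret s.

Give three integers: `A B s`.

Answer: 27 12 17

Derivation:
A = 11^23 mod 29  (bits of 23 = 10111)
  bit 0 = 1: r = r^2 * 11 mod 29 = 1^2 * 11 = 1*11 = 11
  bit 1 = 0: r = r^2 mod 29 = 11^2 = 5
  bit 2 = 1: r = r^2 * 11 mod 29 = 5^2 * 11 = 25*11 = 14
  bit 3 = 1: r = r^2 * 11 mod 29 = 14^2 * 11 = 22*11 = 10
  bit 4 = 1: r = r^2 * 11 mod 29 = 10^2 * 11 = 13*11 = 27
  -> A = 27
B = 11^7 mod 29  (bits of 7 = 111)
  bit 0 = 1: r = r^2 * 11 mod 29 = 1^2 * 11 = 1*11 = 11
  bit 1 = 1: r = r^2 * 11 mod 29 = 11^2 * 11 = 5*11 = 26
  bit 2 = 1: r = r^2 * 11 mod 29 = 26^2 * 11 = 9*11 = 12
  -> B = 12
s = B^a = 12^23 mod 29  (bits of 23 = 10111)
  bit 0 = 1: r = r^2 * 12 mod 29 = 1^2 * 12 = 1*12 = 12
  bit 1 = 0: r = r^2 mod 29 = 12^2 = 28
  bit 2 = 1: r = r^2 * 12 mod 29 = 28^2 * 12 = 1*12 = 12
  bit 3 = 1: r = r^2 * 12 mod 29 = 12^2 * 12 = 28*12 = 17
  bit 4 = 1: r = r^2 * 12 mod 29 = 17^2 * 12 = 28*12 = 17
  -> s = B^a = 17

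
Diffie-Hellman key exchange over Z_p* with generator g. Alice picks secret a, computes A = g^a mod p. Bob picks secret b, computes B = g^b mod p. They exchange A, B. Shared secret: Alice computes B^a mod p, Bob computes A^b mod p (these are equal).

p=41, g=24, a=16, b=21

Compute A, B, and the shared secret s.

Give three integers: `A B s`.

A = 24^16 mod 41  (bits of 16 = 10000)
  bit 0 = 1: r = r^2 * 24 mod 41 = 1^2 * 24 = 1*24 = 24
  bit 1 = 0: r = r^2 mod 41 = 24^2 = 2
  bit 2 = 0: r = r^2 mod 41 = 2^2 = 4
  bit 3 = 0: r = r^2 mod 41 = 4^2 = 16
  bit 4 = 0: r = r^2 mod 41 = 16^2 = 10
  -> A = 10
B = 24^21 mod 41  (bits of 21 = 10101)
  bit 0 = 1: r = r^2 * 24 mod 41 = 1^2 * 24 = 1*24 = 24
  bit 1 = 0: r = r^2 mod 41 = 24^2 = 2
  bit 2 = 1: r = r^2 * 24 mod 41 = 2^2 * 24 = 4*24 = 14
  bit 3 = 0: r = r^2 mod 41 = 14^2 = 32
  bit 4 = 1: r = r^2 * 24 mod 41 = 32^2 * 24 = 40*24 = 17
  -> B = 17
s = B^a = 17^16 mod 41  (bits of 16 = 10000)
  bit 0 = 1: r = r^2 * 17 mod 41 = 1^2 * 17 = 1*17 = 17
  bit 1 = 0: r = r^2 mod 41 = 17^2 = 2
  bit 2 = 0: r = r^2 mod 41 = 2^2 = 4
  bit 3 = 0: r = r^2 mod 41 = 4^2 = 16
  bit 4 = 0: r = r^2 mod 41 = 16^2 = 10
  -> s = B^a = 10

Answer: 10 17 10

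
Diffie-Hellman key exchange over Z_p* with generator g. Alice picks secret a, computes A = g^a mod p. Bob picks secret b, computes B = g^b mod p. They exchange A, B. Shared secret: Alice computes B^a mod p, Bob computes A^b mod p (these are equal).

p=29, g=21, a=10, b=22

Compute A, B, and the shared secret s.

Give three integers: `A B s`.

Answer: 4 9 25

Derivation:
A = 21^10 mod 29  (bits of 10 = 1010)
  bit 0 = 1: r = r^2 * 21 mod 29 = 1^2 * 21 = 1*21 = 21
  bit 1 = 0: r = r^2 mod 29 = 21^2 = 6
  bit 2 = 1: r = r^2 * 21 mod 29 = 6^2 * 21 = 7*21 = 2
  bit 3 = 0: r = r^2 mod 29 = 2^2 = 4
  -> A = 4
B = 21^22 mod 29  (bits of 22 = 10110)
  bit 0 = 1: r = r^2 * 21 mod 29 = 1^2 * 21 = 1*21 = 21
  bit 1 = 0: r = r^2 mod 29 = 21^2 = 6
  bit 2 = 1: r = r^2 * 21 mod 29 = 6^2 * 21 = 7*21 = 2
  bit 3 = 1: r = r^2 * 21 mod 29 = 2^2 * 21 = 4*21 = 26
  bit 4 = 0: r = r^2 mod 29 = 26^2 = 9
  -> B = 9
s = B^a = 9^10 mod 29  (bits of 10 = 1010)
  bit 0 = 1: r = r^2 * 9 mod 29 = 1^2 * 9 = 1*9 = 9
  bit 1 = 0: r = r^2 mod 29 = 9^2 = 23
  bit 2 = 1: r = r^2 * 9 mod 29 = 23^2 * 9 = 7*9 = 5
  bit 3 = 0: r = r^2 mod 29 = 5^2 = 25
  -> s = B^a = 25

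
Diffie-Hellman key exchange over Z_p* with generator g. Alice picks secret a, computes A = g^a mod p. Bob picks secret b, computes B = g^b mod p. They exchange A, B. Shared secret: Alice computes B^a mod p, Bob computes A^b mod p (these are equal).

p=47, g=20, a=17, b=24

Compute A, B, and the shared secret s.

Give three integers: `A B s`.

A = 20^17 mod 47  (bits of 17 = 10001)
  bit 0 = 1: r = r^2 * 20 mod 47 = 1^2 * 20 = 1*20 = 20
  bit 1 = 0: r = r^2 mod 47 = 20^2 = 24
  bit 2 = 0: r = r^2 mod 47 = 24^2 = 12
  bit 3 = 0: r = r^2 mod 47 = 12^2 = 3
  bit 4 = 1: r = r^2 * 20 mod 47 = 3^2 * 20 = 9*20 = 39
  -> A = 39
B = 20^24 mod 47  (bits of 24 = 11000)
  bit 0 = 1: r = r^2 * 20 mod 47 = 1^2 * 20 = 1*20 = 20
  bit 1 = 1: r = r^2 * 20 mod 47 = 20^2 * 20 = 24*20 = 10
  bit 2 = 0: r = r^2 mod 47 = 10^2 = 6
  bit 3 = 0: r = r^2 mod 47 = 6^2 = 36
  bit 4 = 0: r = r^2 mod 47 = 36^2 = 27
  -> B = 27
s = B^a = 27^17 mod 47  (bits of 17 = 10001)
  bit 0 = 1: r = r^2 * 27 mod 47 = 1^2 * 27 = 1*27 = 27
  bit 1 = 0: r = r^2 mod 47 = 27^2 = 24
  bit 2 = 0: r = r^2 mod 47 = 24^2 = 12
  bit 3 = 0: r = r^2 mod 47 = 12^2 = 3
  bit 4 = 1: r = r^2 * 27 mod 47 = 3^2 * 27 = 9*27 = 8
  -> s = B^a = 8

Answer: 39 27 8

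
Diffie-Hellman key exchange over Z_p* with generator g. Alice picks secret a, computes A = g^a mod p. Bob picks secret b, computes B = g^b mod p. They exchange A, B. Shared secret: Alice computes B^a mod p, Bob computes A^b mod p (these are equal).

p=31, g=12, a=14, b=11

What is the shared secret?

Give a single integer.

Answer: 28

Derivation:
A = 12^14 mod 31  (bits of 14 = 1110)
  bit 0 = 1: r = r^2 * 12 mod 31 = 1^2 * 12 = 1*12 = 12
  bit 1 = 1: r = r^2 * 12 mod 31 = 12^2 * 12 = 20*12 = 23
  bit 2 = 1: r = r^2 * 12 mod 31 = 23^2 * 12 = 2*12 = 24
  bit 3 = 0: r = r^2 mod 31 = 24^2 = 18
  -> A = 18
B = 12^11 mod 31  (bits of 11 = 1011)
  bit 0 = 1: r = r^2 * 12 mod 31 = 1^2 * 12 = 1*12 = 12
  bit 1 = 0: r = r^2 mod 31 = 12^2 = 20
  bit 2 = 1: r = r^2 * 12 mod 31 = 20^2 * 12 = 28*12 = 26
  bit 3 = 1: r = r^2 * 12 mod 31 = 26^2 * 12 = 25*12 = 21
  -> B = 21
s = B^a = 21^14 mod 31  (bits of 14 = 1110)
  bit 0 = 1: r = r^2 * 21 mod 31 = 1^2 * 21 = 1*21 = 21
  bit 1 = 1: r = r^2 * 21 mod 31 = 21^2 * 21 = 7*21 = 23
  bit 2 = 1: r = r^2 * 21 mod 31 = 23^2 * 21 = 2*21 = 11
  bit 3 = 0: r = r^2 mod 31 = 11^2 = 28
  -> s = B^a = 28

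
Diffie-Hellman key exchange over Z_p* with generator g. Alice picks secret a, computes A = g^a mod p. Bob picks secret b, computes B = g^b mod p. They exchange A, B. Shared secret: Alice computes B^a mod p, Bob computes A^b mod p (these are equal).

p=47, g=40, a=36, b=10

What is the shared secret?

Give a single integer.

A = 40^36 mod 47  (bits of 36 = 100100)
  bit 0 = 1: r = r^2 * 40 mod 47 = 1^2 * 40 = 1*40 = 40
  bit 1 = 0: r = r^2 mod 47 = 40^2 = 2
  bit 2 = 0: r = r^2 mod 47 = 2^2 = 4
  bit 3 = 1: r = r^2 * 40 mod 47 = 4^2 * 40 = 16*40 = 29
  bit 4 = 0: r = r^2 mod 47 = 29^2 = 42
  bit 5 = 0: r = r^2 mod 47 = 42^2 = 25
  -> A = 25
B = 40^10 mod 47  (bits of 10 = 1010)
  bit 0 = 1: r = r^2 * 40 mod 47 = 1^2 * 40 = 1*40 = 40
  bit 1 = 0: r = r^2 mod 47 = 40^2 = 2
  bit 2 = 1: r = r^2 * 40 mod 47 = 2^2 * 40 = 4*40 = 19
  bit 3 = 0: r = r^2 mod 47 = 19^2 = 32
  -> B = 32
s = B^a = 32^36 mod 47  (bits of 36 = 100100)
  bit 0 = 1: r = r^2 * 32 mod 47 = 1^2 * 32 = 1*32 = 32
  bit 1 = 0: r = r^2 mod 47 = 32^2 = 37
  bit 2 = 0: r = r^2 mod 47 = 37^2 = 6
  bit 3 = 1: r = r^2 * 32 mod 47 = 6^2 * 32 = 36*32 = 24
  bit 4 = 0: r = r^2 mod 47 = 24^2 = 12
  bit 5 = 0: r = r^2 mod 47 = 12^2 = 3
  -> s = B^a = 3

Answer: 3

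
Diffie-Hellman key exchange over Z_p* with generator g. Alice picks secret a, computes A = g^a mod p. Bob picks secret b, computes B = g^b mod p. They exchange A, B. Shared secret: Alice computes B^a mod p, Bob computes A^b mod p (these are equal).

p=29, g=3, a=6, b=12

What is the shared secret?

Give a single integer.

A = 3^6 mod 29  (bits of 6 = 110)
  bit 0 = 1: r = r^2 * 3 mod 29 = 1^2 * 3 = 1*3 = 3
  bit 1 = 1: r = r^2 * 3 mod 29 = 3^2 * 3 = 9*3 = 27
  bit 2 = 0: r = r^2 mod 29 = 27^2 = 4
  -> A = 4
B = 3^12 mod 29  (bits of 12 = 1100)
  bit 0 = 1: r = r^2 * 3 mod 29 = 1^2 * 3 = 1*3 = 3
  bit 1 = 1: r = r^2 * 3 mod 29 = 3^2 * 3 = 9*3 = 27
  bit 2 = 0: r = r^2 mod 29 = 27^2 = 4
  bit 3 = 0: r = r^2 mod 29 = 4^2 = 16
  -> B = 16
s = B^a = 16^6 mod 29  (bits of 6 = 110)
  bit 0 = 1: r = r^2 * 16 mod 29 = 1^2 * 16 = 1*16 = 16
  bit 1 = 1: r = r^2 * 16 mod 29 = 16^2 * 16 = 24*16 = 7
  bit 2 = 0: r = r^2 mod 29 = 7^2 = 20
  -> s = B^a = 20

Answer: 20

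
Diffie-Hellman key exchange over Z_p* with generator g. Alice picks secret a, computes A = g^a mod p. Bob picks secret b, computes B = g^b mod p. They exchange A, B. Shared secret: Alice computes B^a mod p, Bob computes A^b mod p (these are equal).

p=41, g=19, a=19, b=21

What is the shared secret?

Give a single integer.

A = 19^19 mod 41  (bits of 19 = 10011)
  bit 0 = 1: r = r^2 * 19 mod 41 = 1^2 * 19 = 1*19 = 19
  bit 1 = 0: r = r^2 mod 41 = 19^2 = 33
  bit 2 = 0: r = r^2 mod 41 = 33^2 = 23
  bit 3 = 1: r = r^2 * 19 mod 41 = 23^2 * 19 = 37*19 = 6
  bit 4 = 1: r = r^2 * 19 mod 41 = 6^2 * 19 = 36*19 = 28
  -> A = 28
B = 19^21 mod 41  (bits of 21 = 10101)
  bit 0 = 1: r = r^2 * 19 mod 41 = 1^2 * 19 = 1*19 = 19
  bit 1 = 0: r = r^2 mod 41 = 19^2 = 33
  bit 2 = 1: r = r^2 * 19 mod 41 = 33^2 * 19 = 23*19 = 27
  bit 3 = 0: r = r^2 mod 41 = 27^2 = 32
  bit 4 = 1: r = r^2 * 19 mod 41 = 32^2 * 19 = 40*19 = 22
  -> B = 22
s = B^a = 22^19 mod 41  (bits of 19 = 10011)
  bit 0 = 1: r = r^2 * 22 mod 41 = 1^2 * 22 = 1*22 = 22
  bit 1 = 0: r = r^2 mod 41 = 22^2 = 33
  bit 2 = 0: r = r^2 mod 41 = 33^2 = 23
  bit 3 = 1: r = r^2 * 22 mod 41 = 23^2 * 22 = 37*22 = 35
  bit 4 = 1: r = r^2 * 22 mod 41 = 35^2 * 22 = 36*22 = 13
  -> s = B^a = 13

Answer: 13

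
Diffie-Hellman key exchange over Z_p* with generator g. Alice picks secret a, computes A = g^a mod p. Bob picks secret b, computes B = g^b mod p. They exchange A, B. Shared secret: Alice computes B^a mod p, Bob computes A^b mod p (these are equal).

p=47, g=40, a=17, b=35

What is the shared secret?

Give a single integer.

A = 40^17 mod 47  (bits of 17 = 10001)
  bit 0 = 1: r = r^2 * 40 mod 47 = 1^2 * 40 = 1*40 = 40
  bit 1 = 0: r = r^2 mod 47 = 40^2 = 2
  bit 2 = 0: r = r^2 mod 47 = 2^2 = 4
  bit 3 = 0: r = r^2 mod 47 = 4^2 = 16
  bit 4 = 1: r = r^2 * 40 mod 47 = 16^2 * 40 = 21*40 = 41
  -> A = 41
B = 40^35 mod 47  (bits of 35 = 100011)
  bit 0 = 1: r = r^2 * 40 mod 47 = 1^2 * 40 = 1*40 = 40
  bit 1 = 0: r = r^2 mod 47 = 40^2 = 2
  bit 2 = 0: r = r^2 mod 47 = 2^2 = 4
  bit 3 = 0: r = r^2 mod 47 = 4^2 = 16
  bit 4 = 1: r = r^2 * 40 mod 47 = 16^2 * 40 = 21*40 = 41
  bit 5 = 1: r = r^2 * 40 mod 47 = 41^2 * 40 = 36*40 = 30
  -> B = 30
s = B^a = 30^17 mod 47  (bits of 17 = 10001)
  bit 0 = 1: r = r^2 * 30 mod 47 = 1^2 * 30 = 1*30 = 30
  bit 1 = 0: r = r^2 mod 47 = 30^2 = 7
  bit 2 = 0: r = r^2 mod 47 = 7^2 = 2
  bit 3 = 0: r = r^2 mod 47 = 2^2 = 4
  bit 4 = 1: r = r^2 * 30 mod 47 = 4^2 * 30 = 16*30 = 10
  -> s = B^a = 10

Answer: 10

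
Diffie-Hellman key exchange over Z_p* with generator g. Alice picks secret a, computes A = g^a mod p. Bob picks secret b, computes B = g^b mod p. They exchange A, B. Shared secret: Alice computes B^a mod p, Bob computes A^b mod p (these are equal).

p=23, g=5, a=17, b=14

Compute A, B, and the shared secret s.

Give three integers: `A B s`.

A = 5^17 mod 23  (bits of 17 = 10001)
  bit 0 = 1: r = r^2 * 5 mod 23 = 1^2 * 5 = 1*5 = 5
  bit 1 = 0: r = r^2 mod 23 = 5^2 = 2
  bit 2 = 0: r = r^2 mod 23 = 2^2 = 4
  bit 3 = 0: r = r^2 mod 23 = 4^2 = 16
  bit 4 = 1: r = r^2 * 5 mod 23 = 16^2 * 5 = 3*5 = 15
  -> A = 15
B = 5^14 mod 23  (bits of 14 = 1110)
  bit 0 = 1: r = r^2 * 5 mod 23 = 1^2 * 5 = 1*5 = 5
  bit 1 = 1: r = r^2 * 5 mod 23 = 5^2 * 5 = 2*5 = 10
  bit 2 = 1: r = r^2 * 5 mod 23 = 10^2 * 5 = 8*5 = 17
  bit 3 = 0: r = r^2 mod 23 = 17^2 = 13
  -> B = 13
s = B^a = 13^17 mod 23  (bits of 17 = 10001)
  bit 0 = 1: r = r^2 * 13 mod 23 = 1^2 * 13 = 1*13 = 13
  bit 1 = 0: r = r^2 mod 23 = 13^2 = 8
  bit 2 = 0: r = r^2 mod 23 = 8^2 = 18
  bit 3 = 0: r = r^2 mod 23 = 18^2 = 2
  bit 4 = 1: r = r^2 * 13 mod 23 = 2^2 * 13 = 4*13 = 6
  -> s = B^a = 6

Answer: 15 13 6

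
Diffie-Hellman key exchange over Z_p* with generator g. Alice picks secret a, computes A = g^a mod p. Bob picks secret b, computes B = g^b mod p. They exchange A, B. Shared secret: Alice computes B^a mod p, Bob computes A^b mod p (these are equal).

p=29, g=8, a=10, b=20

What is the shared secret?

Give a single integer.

A = 8^10 mod 29  (bits of 10 = 1010)
  bit 0 = 1: r = r^2 * 8 mod 29 = 1^2 * 8 = 1*8 = 8
  bit 1 = 0: r = r^2 mod 29 = 8^2 = 6
  bit 2 = 1: r = r^2 * 8 mod 29 = 6^2 * 8 = 7*8 = 27
  bit 3 = 0: r = r^2 mod 29 = 27^2 = 4
  -> A = 4
B = 8^20 mod 29  (bits of 20 = 10100)
  bit 0 = 1: r = r^2 * 8 mod 29 = 1^2 * 8 = 1*8 = 8
  bit 1 = 0: r = r^2 mod 29 = 8^2 = 6
  bit 2 = 1: r = r^2 * 8 mod 29 = 6^2 * 8 = 7*8 = 27
  bit 3 = 0: r = r^2 mod 29 = 27^2 = 4
  bit 4 = 0: r = r^2 mod 29 = 4^2 = 16
  -> B = 16
s = B^a = 16^10 mod 29  (bits of 10 = 1010)
  bit 0 = 1: r = r^2 * 16 mod 29 = 1^2 * 16 = 1*16 = 16
  bit 1 = 0: r = r^2 mod 29 = 16^2 = 24
  bit 2 = 1: r = r^2 * 16 mod 29 = 24^2 * 16 = 25*16 = 23
  bit 3 = 0: r = r^2 mod 29 = 23^2 = 7
  -> s = B^a = 7

Answer: 7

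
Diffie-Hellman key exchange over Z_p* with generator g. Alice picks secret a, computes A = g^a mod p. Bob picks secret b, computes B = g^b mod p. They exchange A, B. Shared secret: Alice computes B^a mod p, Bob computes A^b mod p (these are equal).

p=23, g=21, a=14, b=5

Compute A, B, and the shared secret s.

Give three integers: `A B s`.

A = 21^14 mod 23  (bits of 14 = 1110)
  bit 0 = 1: r = r^2 * 21 mod 23 = 1^2 * 21 = 1*21 = 21
  bit 1 = 1: r = r^2 * 21 mod 23 = 21^2 * 21 = 4*21 = 15
  bit 2 = 1: r = r^2 * 21 mod 23 = 15^2 * 21 = 18*21 = 10
  bit 3 = 0: r = r^2 mod 23 = 10^2 = 8
  -> A = 8
B = 21^5 mod 23  (bits of 5 = 101)
  bit 0 = 1: r = r^2 * 21 mod 23 = 1^2 * 21 = 1*21 = 21
  bit 1 = 0: r = r^2 mod 23 = 21^2 = 4
  bit 2 = 1: r = r^2 * 21 mod 23 = 4^2 * 21 = 16*21 = 14
  -> B = 14
s = B^a = 14^14 mod 23  (bits of 14 = 1110)
  bit 0 = 1: r = r^2 * 14 mod 23 = 1^2 * 14 = 1*14 = 14
  bit 1 = 1: r = r^2 * 14 mod 23 = 14^2 * 14 = 12*14 = 7
  bit 2 = 1: r = r^2 * 14 mod 23 = 7^2 * 14 = 3*14 = 19
  bit 3 = 0: r = r^2 mod 23 = 19^2 = 16
  -> s = B^a = 16

Answer: 8 14 16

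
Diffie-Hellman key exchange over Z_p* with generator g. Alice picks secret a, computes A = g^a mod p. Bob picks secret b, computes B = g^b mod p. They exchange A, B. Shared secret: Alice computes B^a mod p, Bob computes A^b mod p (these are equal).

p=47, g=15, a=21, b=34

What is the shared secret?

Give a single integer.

A = 15^21 mod 47  (bits of 21 = 10101)
  bit 0 = 1: r = r^2 * 15 mod 47 = 1^2 * 15 = 1*15 = 15
  bit 1 = 0: r = r^2 mod 47 = 15^2 = 37
  bit 2 = 1: r = r^2 * 15 mod 47 = 37^2 * 15 = 6*15 = 43
  bit 3 = 0: r = r^2 mod 47 = 43^2 = 16
  bit 4 = 1: r = r^2 * 15 mod 47 = 16^2 * 15 = 21*15 = 33
  -> A = 33
B = 15^34 mod 47  (bits of 34 = 100010)
  bit 0 = 1: r = r^2 * 15 mod 47 = 1^2 * 15 = 1*15 = 15
  bit 1 = 0: r = r^2 mod 47 = 15^2 = 37
  bit 2 = 0: r = r^2 mod 47 = 37^2 = 6
  bit 3 = 0: r = r^2 mod 47 = 6^2 = 36
  bit 4 = 1: r = r^2 * 15 mod 47 = 36^2 * 15 = 27*15 = 29
  bit 5 = 0: r = r^2 mod 47 = 29^2 = 42
  -> B = 42
s = B^a = 42^21 mod 47  (bits of 21 = 10101)
  bit 0 = 1: r = r^2 * 42 mod 47 = 1^2 * 42 = 1*42 = 42
  bit 1 = 0: r = r^2 mod 47 = 42^2 = 25
  bit 2 = 1: r = r^2 * 42 mod 47 = 25^2 * 42 = 14*42 = 24
  bit 3 = 0: r = r^2 mod 47 = 24^2 = 12
  bit 4 = 1: r = r^2 * 42 mod 47 = 12^2 * 42 = 3*42 = 32
  -> s = B^a = 32

Answer: 32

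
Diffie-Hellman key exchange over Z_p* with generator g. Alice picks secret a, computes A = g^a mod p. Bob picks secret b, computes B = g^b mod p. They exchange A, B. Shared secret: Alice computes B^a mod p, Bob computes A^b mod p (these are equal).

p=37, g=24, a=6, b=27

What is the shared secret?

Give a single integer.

Answer: 36

Derivation:
A = 24^6 mod 37  (bits of 6 = 110)
  bit 0 = 1: r = r^2 * 24 mod 37 = 1^2 * 24 = 1*24 = 24
  bit 1 = 1: r = r^2 * 24 mod 37 = 24^2 * 24 = 21*24 = 23
  bit 2 = 0: r = r^2 mod 37 = 23^2 = 11
  -> A = 11
B = 24^27 mod 37  (bits of 27 = 11011)
  bit 0 = 1: r = r^2 * 24 mod 37 = 1^2 * 24 = 1*24 = 24
  bit 1 = 1: r = r^2 * 24 mod 37 = 24^2 * 24 = 21*24 = 23
  bit 2 = 0: r = r^2 mod 37 = 23^2 = 11
  bit 3 = 1: r = r^2 * 24 mod 37 = 11^2 * 24 = 10*24 = 18
  bit 4 = 1: r = r^2 * 24 mod 37 = 18^2 * 24 = 28*24 = 6
  -> B = 6
s = B^a = 6^6 mod 37  (bits of 6 = 110)
  bit 0 = 1: r = r^2 * 6 mod 37 = 1^2 * 6 = 1*6 = 6
  bit 1 = 1: r = r^2 * 6 mod 37 = 6^2 * 6 = 36*6 = 31
  bit 2 = 0: r = r^2 mod 37 = 31^2 = 36
  -> s = B^a = 36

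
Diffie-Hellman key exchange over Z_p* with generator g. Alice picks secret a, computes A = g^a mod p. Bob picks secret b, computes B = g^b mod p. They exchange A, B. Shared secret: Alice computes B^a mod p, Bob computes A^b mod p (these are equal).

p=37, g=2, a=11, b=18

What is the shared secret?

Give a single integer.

Answer: 36

Derivation:
A = 2^11 mod 37  (bits of 11 = 1011)
  bit 0 = 1: r = r^2 * 2 mod 37 = 1^2 * 2 = 1*2 = 2
  bit 1 = 0: r = r^2 mod 37 = 2^2 = 4
  bit 2 = 1: r = r^2 * 2 mod 37 = 4^2 * 2 = 16*2 = 32
  bit 3 = 1: r = r^2 * 2 mod 37 = 32^2 * 2 = 25*2 = 13
  -> A = 13
B = 2^18 mod 37  (bits of 18 = 10010)
  bit 0 = 1: r = r^2 * 2 mod 37 = 1^2 * 2 = 1*2 = 2
  bit 1 = 0: r = r^2 mod 37 = 2^2 = 4
  bit 2 = 0: r = r^2 mod 37 = 4^2 = 16
  bit 3 = 1: r = r^2 * 2 mod 37 = 16^2 * 2 = 34*2 = 31
  bit 4 = 0: r = r^2 mod 37 = 31^2 = 36
  -> B = 36
s = B^a = 36^11 mod 37  (bits of 11 = 1011)
  bit 0 = 1: r = r^2 * 36 mod 37 = 1^2 * 36 = 1*36 = 36
  bit 1 = 0: r = r^2 mod 37 = 36^2 = 1
  bit 2 = 1: r = r^2 * 36 mod 37 = 1^2 * 36 = 1*36 = 36
  bit 3 = 1: r = r^2 * 36 mod 37 = 36^2 * 36 = 1*36 = 36
  -> s = B^a = 36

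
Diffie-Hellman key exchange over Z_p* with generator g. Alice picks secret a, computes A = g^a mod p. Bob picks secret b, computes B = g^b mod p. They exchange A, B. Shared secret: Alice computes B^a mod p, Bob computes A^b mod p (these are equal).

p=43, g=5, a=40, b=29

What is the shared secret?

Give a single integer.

A = 5^40 mod 43  (bits of 40 = 101000)
  bit 0 = 1: r = r^2 * 5 mod 43 = 1^2 * 5 = 1*5 = 5
  bit 1 = 0: r = r^2 mod 43 = 5^2 = 25
  bit 2 = 1: r = r^2 * 5 mod 43 = 25^2 * 5 = 23*5 = 29
  bit 3 = 0: r = r^2 mod 43 = 29^2 = 24
  bit 4 = 0: r = r^2 mod 43 = 24^2 = 17
  bit 5 = 0: r = r^2 mod 43 = 17^2 = 31
  -> A = 31
B = 5^29 mod 43  (bits of 29 = 11101)
  bit 0 = 1: r = r^2 * 5 mod 43 = 1^2 * 5 = 1*5 = 5
  bit 1 = 1: r = r^2 * 5 mod 43 = 5^2 * 5 = 25*5 = 39
  bit 2 = 1: r = r^2 * 5 mod 43 = 39^2 * 5 = 16*5 = 37
  bit 3 = 0: r = r^2 mod 43 = 37^2 = 36
  bit 4 = 1: r = r^2 * 5 mod 43 = 36^2 * 5 = 6*5 = 30
  -> B = 30
s = B^a = 30^40 mod 43  (bits of 40 = 101000)
  bit 0 = 1: r = r^2 * 30 mod 43 = 1^2 * 30 = 1*30 = 30
  bit 1 = 0: r = r^2 mod 43 = 30^2 = 40
  bit 2 = 1: r = r^2 * 30 mod 43 = 40^2 * 30 = 9*30 = 12
  bit 3 = 0: r = r^2 mod 43 = 12^2 = 15
  bit 4 = 0: r = r^2 mod 43 = 15^2 = 10
  bit 5 = 0: r = r^2 mod 43 = 10^2 = 14
  -> s = B^a = 14

Answer: 14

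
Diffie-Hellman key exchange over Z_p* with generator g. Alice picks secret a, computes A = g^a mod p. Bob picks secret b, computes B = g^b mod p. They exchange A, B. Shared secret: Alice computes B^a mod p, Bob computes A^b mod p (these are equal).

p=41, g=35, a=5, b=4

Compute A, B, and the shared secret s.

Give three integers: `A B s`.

Answer: 14 25 40

Derivation:
A = 35^5 mod 41  (bits of 5 = 101)
  bit 0 = 1: r = r^2 * 35 mod 41 = 1^2 * 35 = 1*35 = 35
  bit 1 = 0: r = r^2 mod 41 = 35^2 = 36
  bit 2 = 1: r = r^2 * 35 mod 41 = 36^2 * 35 = 25*35 = 14
  -> A = 14
B = 35^4 mod 41  (bits of 4 = 100)
  bit 0 = 1: r = r^2 * 35 mod 41 = 1^2 * 35 = 1*35 = 35
  bit 1 = 0: r = r^2 mod 41 = 35^2 = 36
  bit 2 = 0: r = r^2 mod 41 = 36^2 = 25
  -> B = 25
s = B^a = 25^5 mod 41  (bits of 5 = 101)
  bit 0 = 1: r = r^2 * 25 mod 41 = 1^2 * 25 = 1*25 = 25
  bit 1 = 0: r = r^2 mod 41 = 25^2 = 10
  bit 2 = 1: r = r^2 * 25 mod 41 = 10^2 * 25 = 18*25 = 40
  -> s = B^a = 40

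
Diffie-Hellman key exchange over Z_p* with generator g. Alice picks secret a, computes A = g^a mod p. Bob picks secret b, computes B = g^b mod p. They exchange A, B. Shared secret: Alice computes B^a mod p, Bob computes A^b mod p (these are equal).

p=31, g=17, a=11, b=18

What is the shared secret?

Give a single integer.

A = 17^11 mod 31  (bits of 11 = 1011)
  bit 0 = 1: r = r^2 * 17 mod 31 = 1^2 * 17 = 1*17 = 17
  bit 1 = 0: r = r^2 mod 31 = 17^2 = 10
  bit 2 = 1: r = r^2 * 17 mod 31 = 10^2 * 17 = 7*17 = 26
  bit 3 = 1: r = r^2 * 17 mod 31 = 26^2 * 17 = 25*17 = 22
  -> A = 22
B = 17^18 mod 31  (bits of 18 = 10010)
  bit 0 = 1: r = r^2 * 17 mod 31 = 1^2 * 17 = 1*17 = 17
  bit 1 = 0: r = r^2 mod 31 = 17^2 = 10
  bit 2 = 0: r = r^2 mod 31 = 10^2 = 7
  bit 3 = 1: r = r^2 * 17 mod 31 = 7^2 * 17 = 18*17 = 27
  bit 4 = 0: r = r^2 mod 31 = 27^2 = 16
  -> B = 16
s = B^a = 16^11 mod 31  (bits of 11 = 1011)
  bit 0 = 1: r = r^2 * 16 mod 31 = 1^2 * 16 = 1*16 = 16
  bit 1 = 0: r = r^2 mod 31 = 16^2 = 8
  bit 2 = 1: r = r^2 * 16 mod 31 = 8^2 * 16 = 2*16 = 1
  bit 3 = 1: r = r^2 * 16 mod 31 = 1^2 * 16 = 1*16 = 16
  -> s = B^a = 16

Answer: 16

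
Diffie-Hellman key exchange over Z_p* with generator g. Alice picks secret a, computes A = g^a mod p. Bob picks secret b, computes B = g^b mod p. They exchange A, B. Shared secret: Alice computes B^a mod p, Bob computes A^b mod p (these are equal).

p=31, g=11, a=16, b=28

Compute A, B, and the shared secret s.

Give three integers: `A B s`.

Answer: 20 10 10

Derivation:
A = 11^16 mod 31  (bits of 16 = 10000)
  bit 0 = 1: r = r^2 * 11 mod 31 = 1^2 * 11 = 1*11 = 11
  bit 1 = 0: r = r^2 mod 31 = 11^2 = 28
  bit 2 = 0: r = r^2 mod 31 = 28^2 = 9
  bit 3 = 0: r = r^2 mod 31 = 9^2 = 19
  bit 4 = 0: r = r^2 mod 31 = 19^2 = 20
  -> A = 20
B = 11^28 mod 31  (bits of 28 = 11100)
  bit 0 = 1: r = r^2 * 11 mod 31 = 1^2 * 11 = 1*11 = 11
  bit 1 = 1: r = r^2 * 11 mod 31 = 11^2 * 11 = 28*11 = 29
  bit 2 = 1: r = r^2 * 11 mod 31 = 29^2 * 11 = 4*11 = 13
  bit 3 = 0: r = r^2 mod 31 = 13^2 = 14
  bit 4 = 0: r = r^2 mod 31 = 14^2 = 10
  -> B = 10
s = B^a = 10^16 mod 31  (bits of 16 = 10000)
  bit 0 = 1: r = r^2 * 10 mod 31 = 1^2 * 10 = 1*10 = 10
  bit 1 = 0: r = r^2 mod 31 = 10^2 = 7
  bit 2 = 0: r = r^2 mod 31 = 7^2 = 18
  bit 3 = 0: r = r^2 mod 31 = 18^2 = 14
  bit 4 = 0: r = r^2 mod 31 = 14^2 = 10
  -> s = B^a = 10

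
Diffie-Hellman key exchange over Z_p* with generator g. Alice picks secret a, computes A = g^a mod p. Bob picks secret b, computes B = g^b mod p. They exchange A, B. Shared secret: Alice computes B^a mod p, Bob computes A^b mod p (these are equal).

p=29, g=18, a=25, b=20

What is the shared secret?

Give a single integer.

Answer: 7

Derivation:
A = 18^25 mod 29  (bits of 25 = 11001)
  bit 0 = 1: r = r^2 * 18 mod 29 = 1^2 * 18 = 1*18 = 18
  bit 1 = 1: r = r^2 * 18 mod 29 = 18^2 * 18 = 5*18 = 3
  bit 2 = 0: r = r^2 mod 29 = 3^2 = 9
  bit 3 = 0: r = r^2 mod 29 = 9^2 = 23
  bit 4 = 1: r = r^2 * 18 mod 29 = 23^2 * 18 = 7*18 = 10
  -> A = 10
B = 18^20 mod 29  (bits of 20 = 10100)
  bit 0 = 1: r = r^2 * 18 mod 29 = 1^2 * 18 = 1*18 = 18
  bit 1 = 0: r = r^2 mod 29 = 18^2 = 5
  bit 2 = 1: r = r^2 * 18 mod 29 = 5^2 * 18 = 25*18 = 15
  bit 3 = 0: r = r^2 mod 29 = 15^2 = 22
  bit 4 = 0: r = r^2 mod 29 = 22^2 = 20
  -> B = 20
s = B^a = 20^25 mod 29  (bits of 25 = 11001)
  bit 0 = 1: r = r^2 * 20 mod 29 = 1^2 * 20 = 1*20 = 20
  bit 1 = 1: r = r^2 * 20 mod 29 = 20^2 * 20 = 23*20 = 25
  bit 2 = 0: r = r^2 mod 29 = 25^2 = 16
  bit 3 = 0: r = r^2 mod 29 = 16^2 = 24
  bit 4 = 1: r = r^2 * 20 mod 29 = 24^2 * 20 = 25*20 = 7
  -> s = B^a = 7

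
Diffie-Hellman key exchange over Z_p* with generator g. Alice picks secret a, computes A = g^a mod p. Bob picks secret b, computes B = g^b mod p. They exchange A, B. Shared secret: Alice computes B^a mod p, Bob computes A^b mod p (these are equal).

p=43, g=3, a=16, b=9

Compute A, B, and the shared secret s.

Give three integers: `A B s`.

Answer: 23 32 35

Derivation:
A = 3^16 mod 43  (bits of 16 = 10000)
  bit 0 = 1: r = r^2 * 3 mod 43 = 1^2 * 3 = 1*3 = 3
  bit 1 = 0: r = r^2 mod 43 = 3^2 = 9
  bit 2 = 0: r = r^2 mod 43 = 9^2 = 38
  bit 3 = 0: r = r^2 mod 43 = 38^2 = 25
  bit 4 = 0: r = r^2 mod 43 = 25^2 = 23
  -> A = 23
B = 3^9 mod 43  (bits of 9 = 1001)
  bit 0 = 1: r = r^2 * 3 mod 43 = 1^2 * 3 = 1*3 = 3
  bit 1 = 0: r = r^2 mod 43 = 3^2 = 9
  bit 2 = 0: r = r^2 mod 43 = 9^2 = 38
  bit 3 = 1: r = r^2 * 3 mod 43 = 38^2 * 3 = 25*3 = 32
  -> B = 32
s = B^a = 32^16 mod 43  (bits of 16 = 10000)
  bit 0 = 1: r = r^2 * 32 mod 43 = 1^2 * 32 = 1*32 = 32
  bit 1 = 0: r = r^2 mod 43 = 32^2 = 35
  bit 2 = 0: r = r^2 mod 43 = 35^2 = 21
  bit 3 = 0: r = r^2 mod 43 = 21^2 = 11
  bit 4 = 0: r = r^2 mod 43 = 11^2 = 35
  -> s = B^a = 35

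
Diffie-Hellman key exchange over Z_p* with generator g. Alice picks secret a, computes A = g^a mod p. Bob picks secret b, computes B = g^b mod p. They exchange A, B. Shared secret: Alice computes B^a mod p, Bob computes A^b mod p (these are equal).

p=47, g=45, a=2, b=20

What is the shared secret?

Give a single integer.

Answer: 36

Derivation:
A = 45^2 mod 47  (bits of 2 = 10)
  bit 0 = 1: r = r^2 * 45 mod 47 = 1^2 * 45 = 1*45 = 45
  bit 1 = 0: r = r^2 mod 47 = 45^2 = 4
  -> A = 4
B = 45^20 mod 47  (bits of 20 = 10100)
  bit 0 = 1: r = r^2 * 45 mod 47 = 1^2 * 45 = 1*45 = 45
  bit 1 = 0: r = r^2 mod 47 = 45^2 = 4
  bit 2 = 1: r = r^2 * 45 mod 47 = 4^2 * 45 = 16*45 = 15
  bit 3 = 0: r = r^2 mod 47 = 15^2 = 37
  bit 4 = 0: r = r^2 mod 47 = 37^2 = 6
  -> B = 6
s = B^a = 6^2 mod 47  (bits of 2 = 10)
  bit 0 = 1: r = r^2 * 6 mod 47 = 1^2 * 6 = 1*6 = 6
  bit 1 = 0: r = r^2 mod 47 = 6^2 = 36
  -> s = B^a = 36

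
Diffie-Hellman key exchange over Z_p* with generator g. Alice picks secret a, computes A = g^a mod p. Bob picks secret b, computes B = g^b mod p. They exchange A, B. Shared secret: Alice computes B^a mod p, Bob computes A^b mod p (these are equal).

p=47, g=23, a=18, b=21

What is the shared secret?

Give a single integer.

Answer: 14

Derivation:
A = 23^18 mod 47  (bits of 18 = 10010)
  bit 0 = 1: r = r^2 * 23 mod 47 = 1^2 * 23 = 1*23 = 23
  bit 1 = 0: r = r^2 mod 47 = 23^2 = 12
  bit 2 = 0: r = r^2 mod 47 = 12^2 = 3
  bit 3 = 1: r = r^2 * 23 mod 47 = 3^2 * 23 = 9*23 = 19
  bit 4 = 0: r = r^2 mod 47 = 19^2 = 32
  -> A = 32
B = 23^21 mod 47  (bits of 21 = 10101)
  bit 0 = 1: r = r^2 * 23 mod 47 = 1^2 * 23 = 1*23 = 23
  bit 1 = 0: r = r^2 mod 47 = 23^2 = 12
  bit 2 = 1: r = r^2 * 23 mod 47 = 12^2 * 23 = 3*23 = 22
  bit 3 = 0: r = r^2 mod 47 = 22^2 = 14
  bit 4 = 1: r = r^2 * 23 mod 47 = 14^2 * 23 = 8*23 = 43
  -> B = 43
s = B^a = 43^18 mod 47  (bits of 18 = 10010)
  bit 0 = 1: r = r^2 * 43 mod 47 = 1^2 * 43 = 1*43 = 43
  bit 1 = 0: r = r^2 mod 47 = 43^2 = 16
  bit 2 = 0: r = r^2 mod 47 = 16^2 = 21
  bit 3 = 1: r = r^2 * 43 mod 47 = 21^2 * 43 = 18*43 = 22
  bit 4 = 0: r = r^2 mod 47 = 22^2 = 14
  -> s = B^a = 14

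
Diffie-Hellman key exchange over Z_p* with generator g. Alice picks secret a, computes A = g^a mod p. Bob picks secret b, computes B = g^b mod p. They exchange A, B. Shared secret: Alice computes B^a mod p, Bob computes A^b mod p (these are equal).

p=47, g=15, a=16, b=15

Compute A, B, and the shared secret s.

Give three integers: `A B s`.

Answer: 27 30 16

Derivation:
A = 15^16 mod 47  (bits of 16 = 10000)
  bit 0 = 1: r = r^2 * 15 mod 47 = 1^2 * 15 = 1*15 = 15
  bit 1 = 0: r = r^2 mod 47 = 15^2 = 37
  bit 2 = 0: r = r^2 mod 47 = 37^2 = 6
  bit 3 = 0: r = r^2 mod 47 = 6^2 = 36
  bit 4 = 0: r = r^2 mod 47 = 36^2 = 27
  -> A = 27
B = 15^15 mod 47  (bits of 15 = 1111)
  bit 0 = 1: r = r^2 * 15 mod 47 = 1^2 * 15 = 1*15 = 15
  bit 1 = 1: r = r^2 * 15 mod 47 = 15^2 * 15 = 37*15 = 38
  bit 2 = 1: r = r^2 * 15 mod 47 = 38^2 * 15 = 34*15 = 40
  bit 3 = 1: r = r^2 * 15 mod 47 = 40^2 * 15 = 2*15 = 30
  -> B = 30
s = B^a = 30^16 mod 47  (bits of 16 = 10000)
  bit 0 = 1: r = r^2 * 30 mod 47 = 1^2 * 30 = 1*30 = 30
  bit 1 = 0: r = r^2 mod 47 = 30^2 = 7
  bit 2 = 0: r = r^2 mod 47 = 7^2 = 2
  bit 3 = 0: r = r^2 mod 47 = 2^2 = 4
  bit 4 = 0: r = r^2 mod 47 = 4^2 = 16
  -> s = B^a = 16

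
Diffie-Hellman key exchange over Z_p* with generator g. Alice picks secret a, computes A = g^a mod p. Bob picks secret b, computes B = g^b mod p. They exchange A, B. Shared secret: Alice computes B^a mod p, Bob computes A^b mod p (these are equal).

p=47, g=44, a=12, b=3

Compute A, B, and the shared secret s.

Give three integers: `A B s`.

A = 44^12 mod 47  (bits of 12 = 1100)
  bit 0 = 1: r = r^2 * 44 mod 47 = 1^2 * 44 = 1*44 = 44
  bit 1 = 1: r = r^2 * 44 mod 47 = 44^2 * 44 = 9*44 = 20
  bit 2 = 0: r = r^2 mod 47 = 20^2 = 24
  bit 3 = 0: r = r^2 mod 47 = 24^2 = 12
  -> A = 12
B = 44^3 mod 47  (bits of 3 = 11)
  bit 0 = 1: r = r^2 * 44 mod 47 = 1^2 * 44 = 1*44 = 44
  bit 1 = 1: r = r^2 * 44 mod 47 = 44^2 * 44 = 9*44 = 20
  -> B = 20
s = B^a = 20^12 mod 47  (bits of 12 = 1100)
  bit 0 = 1: r = r^2 * 20 mod 47 = 1^2 * 20 = 1*20 = 20
  bit 1 = 1: r = r^2 * 20 mod 47 = 20^2 * 20 = 24*20 = 10
  bit 2 = 0: r = r^2 mod 47 = 10^2 = 6
  bit 3 = 0: r = r^2 mod 47 = 6^2 = 36
  -> s = B^a = 36

Answer: 12 20 36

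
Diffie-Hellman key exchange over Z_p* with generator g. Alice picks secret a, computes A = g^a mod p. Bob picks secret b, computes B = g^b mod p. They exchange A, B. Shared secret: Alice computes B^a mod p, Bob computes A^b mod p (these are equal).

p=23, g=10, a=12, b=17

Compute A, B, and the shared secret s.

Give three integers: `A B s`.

Answer: 13 17 6

Derivation:
A = 10^12 mod 23  (bits of 12 = 1100)
  bit 0 = 1: r = r^2 * 10 mod 23 = 1^2 * 10 = 1*10 = 10
  bit 1 = 1: r = r^2 * 10 mod 23 = 10^2 * 10 = 8*10 = 11
  bit 2 = 0: r = r^2 mod 23 = 11^2 = 6
  bit 3 = 0: r = r^2 mod 23 = 6^2 = 13
  -> A = 13
B = 10^17 mod 23  (bits of 17 = 10001)
  bit 0 = 1: r = r^2 * 10 mod 23 = 1^2 * 10 = 1*10 = 10
  bit 1 = 0: r = r^2 mod 23 = 10^2 = 8
  bit 2 = 0: r = r^2 mod 23 = 8^2 = 18
  bit 3 = 0: r = r^2 mod 23 = 18^2 = 2
  bit 4 = 1: r = r^2 * 10 mod 23 = 2^2 * 10 = 4*10 = 17
  -> B = 17
s = B^a = 17^12 mod 23  (bits of 12 = 1100)
  bit 0 = 1: r = r^2 * 17 mod 23 = 1^2 * 17 = 1*17 = 17
  bit 1 = 1: r = r^2 * 17 mod 23 = 17^2 * 17 = 13*17 = 14
  bit 2 = 0: r = r^2 mod 23 = 14^2 = 12
  bit 3 = 0: r = r^2 mod 23 = 12^2 = 6
  -> s = B^a = 6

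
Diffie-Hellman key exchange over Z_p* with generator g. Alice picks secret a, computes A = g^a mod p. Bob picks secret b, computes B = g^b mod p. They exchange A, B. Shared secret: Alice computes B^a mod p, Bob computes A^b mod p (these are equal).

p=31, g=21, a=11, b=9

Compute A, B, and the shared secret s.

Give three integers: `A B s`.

A = 21^11 mod 31  (bits of 11 = 1011)
  bit 0 = 1: r = r^2 * 21 mod 31 = 1^2 * 21 = 1*21 = 21
  bit 1 = 0: r = r^2 mod 31 = 21^2 = 7
  bit 2 = 1: r = r^2 * 21 mod 31 = 7^2 * 21 = 18*21 = 6
  bit 3 = 1: r = r^2 * 21 mod 31 = 6^2 * 21 = 5*21 = 12
  -> A = 12
B = 21^9 mod 31  (bits of 9 = 1001)
  bit 0 = 1: r = r^2 * 21 mod 31 = 1^2 * 21 = 1*21 = 21
  bit 1 = 0: r = r^2 mod 31 = 21^2 = 7
  bit 2 = 0: r = r^2 mod 31 = 7^2 = 18
  bit 3 = 1: r = r^2 * 21 mod 31 = 18^2 * 21 = 14*21 = 15
  -> B = 15
s = B^a = 15^11 mod 31  (bits of 11 = 1011)
  bit 0 = 1: r = r^2 * 15 mod 31 = 1^2 * 15 = 1*15 = 15
  bit 1 = 0: r = r^2 mod 31 = 15^2 = 8
  bit 2 = 1: r = r^2 * 15 mod 31 = 8^2 * 15 = 2*15 = 30
  bit 3 = 1: r = r^2 * 15 mod 31 = 30^2 * 15 = 1*15 = 15
  -> s = B^a = 15

Answer: 12 15 15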